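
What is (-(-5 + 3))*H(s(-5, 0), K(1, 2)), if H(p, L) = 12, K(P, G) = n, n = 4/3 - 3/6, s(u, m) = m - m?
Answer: 24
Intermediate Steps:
s(u, m) = 0
n = 5/6 (n = 4*(1/3) - 3*1/6 = 4/3 - 1/2 = 5/6 ≈ 0.83333)
K(P, G) = 5/6
(-(-5 + 3))*H(s(-5, 0), K(1, 2)) = -(-5 + 3)*12 = -1*(-2)*12 = 2*12 = 24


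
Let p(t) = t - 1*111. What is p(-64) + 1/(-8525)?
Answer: -1491876/8525 ≈ -175.00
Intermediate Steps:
p(t) = -111 + t (p(t) = t - 111 = -111 + t)
p(-64) + 1/(-8525) = (-111 - 64) + 1/(-8525) = -175 - 1/8525 = -1491876/8525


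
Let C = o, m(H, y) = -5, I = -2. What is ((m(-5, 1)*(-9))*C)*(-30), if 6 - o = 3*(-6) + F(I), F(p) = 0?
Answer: -32400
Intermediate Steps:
o = 24 (o = 6 - (3*(-6) + 0) = 6 - (-18 + 0) = 6 - 1*(-18) = 6 + 18 = 24)
C = 24
((m(-5, 1)*(-9))*C)*(-30) = (-5*(-9)*24)*(-30) = (45*24)*(-30) = 1080*(-30) = -32400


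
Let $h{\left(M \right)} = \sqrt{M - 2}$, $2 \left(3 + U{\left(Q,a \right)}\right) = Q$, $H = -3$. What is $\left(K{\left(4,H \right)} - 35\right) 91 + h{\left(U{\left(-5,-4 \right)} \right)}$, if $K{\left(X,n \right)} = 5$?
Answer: $-2730 + \frac{i \sqrt{30}}{2} \approx -2730.0 + 2.7386 i$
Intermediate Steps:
$U{\left(Q,a \right)} = -3 + \frac{Q}{2}$
$h{\left(M \right)} = \sqrt{-2 + M}$
$\left(K{\left(4,H \right)} - 35\right) 91 + h{\left(U{\left(-5,-4 \right)} \right)} = \left(5 - 35\right) 91 + \sqrt{-2 + \left(-3 + \frac{1}{2} \left(-5\right)\right)} = \left(-30\right) 91 + \sqrt{-2 - \frac{11}{2}} = -2730 + \sqrt{-2 - \frac{11}{2}} = -2730 + \sqrt{- \frac{15}{2}} = -2730 + \frac{i \sqrt{30}}{2}$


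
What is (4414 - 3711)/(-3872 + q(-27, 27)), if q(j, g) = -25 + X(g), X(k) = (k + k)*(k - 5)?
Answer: -703/2709 ≈ -0.25951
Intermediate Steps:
X(k) = 2*k*(-5 + k) (X(k) = (2*k)*(-5 + k) = 2*k*(-5 + k))
q(j, g) = -25 + 2*g*(-5 + g)
(4414 - 3711)/(-3872 + q(-27, 27)) = (4414 - 3711)/(-3872 + (-25 + 2*27*(-5 + 27))) = 703/(-3872 + (-25 + 2*27*22)) = 703/(-3872 + (-25 + 1188)) = 703/(-3872 + 1163) = 703/(-2709) = 703*(-1/2709) = -703/2709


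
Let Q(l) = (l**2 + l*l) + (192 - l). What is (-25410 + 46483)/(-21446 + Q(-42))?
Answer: -21073/17684 ≈ -1.1916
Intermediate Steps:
Q(l) = 192 - l + 2*l**2 (Q(l) = (l**2 + l**2) + (192 - l) = 2*l**2 + (192 - l) = 192 - l + 2*l**2)
(-25410 + 46483)/(-21446 + Q(-42)) = (-25410 + 46483)/(-21446 + (192 - 1*(-42) + 2*(-42)**2)) = 21073/(-21446 + (192 + 42 + 2*1764)) = 21073/(-21446 + (192 + 42 + 3528)) = 21073/(-21446 + 3762) = 21073/(-17684) = 21073*(-1/17684) = -21073/17684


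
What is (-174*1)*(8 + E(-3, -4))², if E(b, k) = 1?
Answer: -14094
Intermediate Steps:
(-174*1)*(8 + E(-3, -4))² = (-174*1)*(8 + 1)² = -174*9² = -174*81 = -14094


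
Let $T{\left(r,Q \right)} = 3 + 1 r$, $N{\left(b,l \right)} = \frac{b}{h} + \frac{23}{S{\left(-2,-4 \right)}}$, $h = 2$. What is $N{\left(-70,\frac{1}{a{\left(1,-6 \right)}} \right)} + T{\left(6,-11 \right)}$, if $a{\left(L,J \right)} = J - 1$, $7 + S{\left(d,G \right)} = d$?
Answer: $- \frac{257}{9} \approx -28.556$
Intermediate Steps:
$S{\left(d,G \right)} = -7 + d$
$a{\left(L,J \right)} = -1 + J$
$N{\left(b,l \right)} = - \frac{23}{9} + \frac{b}{2}$ ($N{\left(b,l \right)} = \frac{b}{2} + \frac{23}{-7 - 2} = b \frac{1}{2} + \frac{23}{-9} = \frac{b}{2} + 23 \left(- \frac{1}{9}\right) = \frac{b}{2} - \frac{23}{9} = - \frac{23}{9} + \frac{b}{2}$)
$T{\left(r,Q \right)} = 3 + r$
$N{\left(-70,\frac{1}{a{\left(1,-6 \right)}} \right)} + T{\left(6,-11 \right)} = \left(- \frac{23}{9} + \frac{1}{2} \left(-70\right)\right) + \left(3 + 6\right) = \left(- \frac{23}{9} - 35\right) + 9 = - \frac{338}{9} + 9 = - \frac{257}{9}$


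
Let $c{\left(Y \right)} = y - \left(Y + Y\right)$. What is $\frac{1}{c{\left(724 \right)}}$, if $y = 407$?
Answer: $- \frac{1}{1041} \approx -0.00096061$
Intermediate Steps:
$c{\left(Y \right)} = 407 - 2 Y$ ($c{\left(Y \right)} = 407 - \left(Y + Y\right) = 407 - 2 Y$)
$\frac{1}{c{\left(724 \right)}} = \frac{1}{407 - 1448} = \frac{1}{-1041} = - \frac{1}{1041}$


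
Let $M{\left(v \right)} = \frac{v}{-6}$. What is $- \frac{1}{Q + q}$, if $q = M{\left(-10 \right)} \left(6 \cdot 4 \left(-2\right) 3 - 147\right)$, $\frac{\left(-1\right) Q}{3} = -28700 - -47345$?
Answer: $\frac{1}{56420} \approx 1.7724 \cdot 10^{-5}$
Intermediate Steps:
$M{\left(v \right)} = - \frac{v}{6}$ ($M{\left(v \right)} = v \left(- \frac{1}{6}\right) = - \frac{v}{6}$)
$Q = -55935$ ($Q = - 3 \left(-28700 - -47345\right) = - 3 \left(-28700 + 47345\right) = \left(-3\right) 18645 = -55935$)
$q = -485$ ($q = \left(- \frac{1}{6}\right) \left(-10\right) \left(6 \cdot 4 \left(-2\right) 3 - 147\right) = \frac{5 \left(24 \left(-2\right) 3 - 147\right)}{3} = \frac{5 \left(\left(-48\right) 3 - 147\right)}{3} = \frac{5 \left(-144 - 147\right)}{3} = \frac{5}{3} \left(-291\right) = -485$)
$- \frac{1}{Q + q} = - \frac{1}{-55935 - 485} = - \frac{1}{-56420} = \left(-1\right) \left(- \frac{1}{56420}\right) = \frac{1}{56420}$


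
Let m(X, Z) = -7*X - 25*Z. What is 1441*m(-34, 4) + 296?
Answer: 199154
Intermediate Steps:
m(X, Z) = -25*Z - 7*X
1441*m(-34, 4) + 296 = 1441*(-25*4 - 7*(-34)) + 296 = 1441*(-100 + 238) + 296 = 1441*138 + 296 = 198858 + 296 = 199154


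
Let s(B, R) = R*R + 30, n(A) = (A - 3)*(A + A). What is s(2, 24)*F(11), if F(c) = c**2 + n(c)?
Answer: 179982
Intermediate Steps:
n(A) = 2*A*(-3 + A) (n(A) = (-3 + A)*(2*A) = 2*A*(-3 + A))
s(B, R) = 30 + R**2 (s(B, R) = R**2 + 30 = 30 + R**2)
F(c) = c**2 + 2*c*(-3 + c)
s(2, 24)*F(11) = (30 + 24**2)*(3*11*(-2 + 11)) = (30 + 576)*(3*11*9) = 606*297 = 179982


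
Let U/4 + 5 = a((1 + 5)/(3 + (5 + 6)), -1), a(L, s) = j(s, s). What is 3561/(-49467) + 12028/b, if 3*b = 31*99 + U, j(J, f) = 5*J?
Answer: 591393653/49945181 ≈ 11.841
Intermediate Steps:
a(L, s) = 5*s
U = -40 (U = -20 + 4*(5*(-1)) = -20 + 4*(-5) = -20 - 20 = -40)
b = 3029/3 (b = (31*99 - 40)/3 = (3069 - 40)/3 = (⅓)*3029 = 3029/3 ≈ 1009.7)
3561/(-49467) + 12028/b = 3561/(-49467) + 12028/(3029/3) = 3561*(-1/49467) + 12028*(3/3029) = -1187/16489 + 36084/3029 = 591393653/49945181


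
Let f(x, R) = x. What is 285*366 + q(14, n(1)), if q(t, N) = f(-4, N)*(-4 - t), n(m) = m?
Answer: 104382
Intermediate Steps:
q(t, N) = 16 + 4*t (q(t, N) = -4*(-4 - t) = 16 + 4*t)
285*366 + q(14, n(1)) = 285*366 + (16 + 4*14) = 104310 + (16 + 56) = 104310 + 72 = 104382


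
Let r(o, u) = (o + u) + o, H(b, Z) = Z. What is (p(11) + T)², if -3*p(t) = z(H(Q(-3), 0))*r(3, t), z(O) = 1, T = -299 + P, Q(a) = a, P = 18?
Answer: 739600/9 ≈ 82178.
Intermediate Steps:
T = -281 (T = -299 + 18 = -281)
r(o, u) = u + 2*o
p(t) = -2 - t/3 (p(t) = -(t + 2*3)/3 = -(t + 6)/3 = -(6 + t)/3 = -2 - t/3)
(p(11) + T)² = ((-2 - ⅓*11) - 281)² = ((-2 - 11/3) - 281)² = (-17/3 - 281)² = (-860/3)² = 739600/9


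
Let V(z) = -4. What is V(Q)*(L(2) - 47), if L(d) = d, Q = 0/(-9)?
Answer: 180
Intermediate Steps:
Q = 0 (Q = 0*(-1/9) = 0)
V(Q)*(L(2) - 47) = -4*(2 - 47) = -4*(-45) = 180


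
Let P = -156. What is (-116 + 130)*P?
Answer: -2184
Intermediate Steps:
(-116 + 130)*P = (-116 + 130)*(-156) = 14*(-156) = -2184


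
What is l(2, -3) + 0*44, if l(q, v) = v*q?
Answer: -6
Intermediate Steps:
l(q, v) = q*v
l(2, -3) + 0*44 = 2*(-3) + 0*44 = -6 + 0 = -6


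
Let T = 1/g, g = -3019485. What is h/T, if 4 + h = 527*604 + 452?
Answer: -962478960660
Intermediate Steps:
h = 318756 (h = -4 + (527*604 + 452) = -4 + (318308 + 452) = -4 + 318760 = 318756)
T = -1/3019485 (T = 1/(-3019485) = -1/3019485 ≈ -3.3118e-7)
h/T = 318756/(-1/3019485) = 318756*(-3019485) = -962478960660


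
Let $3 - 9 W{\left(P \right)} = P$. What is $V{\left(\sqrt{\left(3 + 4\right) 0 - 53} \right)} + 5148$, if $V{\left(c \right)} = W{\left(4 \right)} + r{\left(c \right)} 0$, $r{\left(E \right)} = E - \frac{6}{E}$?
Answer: $\frac{46331}{9} \approx 5147.9$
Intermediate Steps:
$W{\left(P \right)} = \frac{1}{3} - \frac{P}{9}$
$r{\left(E \right)} = E - \frac{6}{E}$
$V{\left(c \right)} = - \frac{1}{9}$ ($V{\left(c \right)} = \left(\frac{1}{3} - \frac{4}{9}\right) + \left(c - \frac{6}{c}\right) 0 = \left(\frac{1}{3} - \frac{4}{9}\right) + 0 = - \frac{1}{9} + 0 = - \frac{1}{9}$)
$V{\left(\sqrt{\left(3 + 4\right) 0 - 53} \right)} + 5148 = - \frac{1}{9} + 5148 = \frac{46331}{9}$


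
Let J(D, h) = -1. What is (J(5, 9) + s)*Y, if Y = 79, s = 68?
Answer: 5293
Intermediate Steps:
(J(5, 9) + s)*Y = (-1 + 68)*79 = 67*79 = 5293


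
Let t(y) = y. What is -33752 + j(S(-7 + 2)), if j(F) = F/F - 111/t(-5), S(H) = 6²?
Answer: -168644/5 ≈ -33729.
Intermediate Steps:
S(H) = 36
j(F) = 116/5 (j(F) = F/F - 111/(-5) = 1 - 111*(-⅕) = 1 + 111/5 = 116/5)
-33752 + j(S(-7 + 2)) = -33752 + 116/5 = -168644/5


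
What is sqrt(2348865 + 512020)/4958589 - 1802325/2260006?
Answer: -257475/322858 + sqrt(2860885)/4958589 ≈ -0.79715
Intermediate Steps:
sqrt(2348865 + 512020)/4958589 - 1802325/2260006 = sqrt(2860885)*(1/4958589) - 1802325*1/2260006 = sqrt(2860885)/4958589 - 257475/322858 = -257475/322858 + sqrt(2860885)/4958589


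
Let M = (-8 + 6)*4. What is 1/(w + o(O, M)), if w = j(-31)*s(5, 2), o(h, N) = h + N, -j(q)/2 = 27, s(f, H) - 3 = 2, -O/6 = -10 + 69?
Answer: -1/632 ≈ -0.0015823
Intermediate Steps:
O = -354 (O = -6*(-10 + 69) = -6*59 = -354)
M = -8 (M = -2*4 = -8)
s(f, H) = 5 (s(f, H) = 3 + 2 = 5)
j(q) = -54 (j(q) = -2*27 = -54)
o(h, N) = N + h
w = -270 (w = -54*5 = -270)
1/(w + o(O, M)) = 1/(-270 + (-8 - 354)) = 1/(-270 - 362) = 1/(-632) = -1/632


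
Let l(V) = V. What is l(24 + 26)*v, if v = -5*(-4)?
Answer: 1000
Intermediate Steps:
v = 20
l(24 + 26)*v = (24 + 26)*20 = 50*20 = 1000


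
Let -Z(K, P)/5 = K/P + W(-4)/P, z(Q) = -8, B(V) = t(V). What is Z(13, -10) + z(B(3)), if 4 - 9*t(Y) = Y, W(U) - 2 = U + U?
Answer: -9/2 ≈ -4.5000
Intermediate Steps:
W(U) = 2 + 2*U (W(U) = 2 + (U + U) = 2 + 2*U)
t(Y) = 4/9 - Y/9
B(V) = 4/9 - V/9
Z(K, P) = 30/P - 5*K/P (Z(K, P) = -5*(K/P + (2 + 2*(-4))/P) = -5*(K/P + (2 - 8)/P) = -5*(K/P - 6/P) = -5*(-6/P + K/P) = 30/P - 5*K/P)
Z(13, -10) + z(B(3)) = 5*(6 - 1*13)/(-10) - 8 = 5*(-⅒)*(6 - 13) - 8 = 5*(-⅒)*(-7) - 8 = 7/2 - 8 = -9/2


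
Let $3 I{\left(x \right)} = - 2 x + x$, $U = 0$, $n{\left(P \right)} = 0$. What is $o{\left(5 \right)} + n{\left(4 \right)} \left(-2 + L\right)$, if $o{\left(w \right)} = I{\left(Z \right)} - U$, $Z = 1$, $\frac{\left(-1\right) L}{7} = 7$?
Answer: $- \frac{1}{3} \approx -0.33333$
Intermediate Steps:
$L = -49$ ($L = \left(-7\right) 7 = -49$)
$I{\left(x \right)} = - \frac{x}{3}$ ($I{\left(x \right)} = \frac{- 2 x + x}{3} = \frac{\left(-1\right) x}{3} = - \frac{x}{3}$)
$o{\left(w \right)} = - \frac{1}{3}$ ($o{\left(w \right)} = \left(- \frac{1}{3}\right) 1 - 0 = - \frac{1}{3} + 0 = - \frac{1}{3}$)
$o{\left(5 \right)} + n{\left(4 \right)} \left(-2 + L\right) = - \frac{1}{3} + 0 \left(-2 - 49\right) = - \frac{1}{3} + 0 \left(-51\right) = - \frac{1}{3} + 0 = - \frac{1}{3}$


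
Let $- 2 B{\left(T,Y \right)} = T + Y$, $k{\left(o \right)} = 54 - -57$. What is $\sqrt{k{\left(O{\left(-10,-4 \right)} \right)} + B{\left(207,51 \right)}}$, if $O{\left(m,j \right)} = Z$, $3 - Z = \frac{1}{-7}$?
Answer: $3 i \sqrt{2} \approx 4.2426 i$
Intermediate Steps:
$Z = \frac{22}{7}$ ($Z = 3 - \frac{1}{-7} = 3 - - \frac{1}{7} = 3 + \frac{1}{7} = \frac{22}{7} \approx 3.1429$)
$O{\left(m,j \right)} = \frac{22}{7}$
$k{\left(o \right)} = 111$ ($k{\left(o \right)} = 54 + 57 = 111$)
$B{\left(T,Y \right)} = - \frac{T}{2} - \frac{Y}{2}$ ($B{\left(T,Y \right)} = - \frac{T + Y}{2} = - \frac{T}{2} - \frac{Y}{2}$)
$\sqrt{k{\left(O{\left(-10,-4 \right)} \right)} + B{\left(207,51 \right)}} = \sqrt{111 - 129} = \sqrt{-18} = 3 i \sqrt{2}$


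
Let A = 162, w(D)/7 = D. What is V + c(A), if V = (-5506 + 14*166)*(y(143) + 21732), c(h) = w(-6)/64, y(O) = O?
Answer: -2227400021/32 ≈ -6.9606e+7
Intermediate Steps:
w(D) = 7*D
c(h) = -21/32 (c(h) = (7*(-6))/64 = -42*1/64 = -21/32)
V = -69606250 (V = (-5506 + 14*166)*(143 + 21732) = (-5506 + 2324)*21875 = -3182*21875 = -69606250)
V + c(A) = -69606250 - 21/32 = -2227400021/32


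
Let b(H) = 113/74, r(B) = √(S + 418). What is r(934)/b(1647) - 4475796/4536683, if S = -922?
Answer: -4475796/4536683 + 444*I*√14/113 ≈ -0.98658 + 14.702*I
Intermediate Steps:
r(B) = 6*I*√14 (r(B) = √(-922 + 418) = √(-504) = 6*I*√14)
b(H) = 113/74 (b(H) = 113*(1/74) = 113/74)
r(934)/b(1647) - 4475796/4536683 = (6*I*√14)/(113/74) - 4475796/4536683 = (6*I*√14)*(74/113) - 4475796*1/4536683 = 444*I*√14/113 - 4475796/4536683 = -4475796/4536683 + 444*I*√14/113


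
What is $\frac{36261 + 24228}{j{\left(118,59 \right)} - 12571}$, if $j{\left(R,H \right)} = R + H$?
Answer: $- \frac{60489}{12394} \approx -4.8805$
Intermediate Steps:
$j{\left(R,H \right)} = H + R$
$\frac{36261 + 24228}{j{\left(118,59 \right)} - 12571} = \frac{36261 + 24228}{\left(59 + 118\right) - 12571} = \frac{60489}{177 - 12571} = \frac{60489}{-12394} = 60489 \left(- \frac{1}{12394}\right) = - \frac{60489}{12394}$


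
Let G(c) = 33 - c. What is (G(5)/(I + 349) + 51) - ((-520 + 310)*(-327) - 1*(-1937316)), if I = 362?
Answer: -1426219757/711 ≈ -2.0059e+6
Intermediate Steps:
(G(5)/(I + 349) + 51) - ((-520 + 310)*(-327) - 1*(-1937316)) = ((33 - 1*5)/(362 + 349) + 51) - ((-520 + 310)*(-327) - 1*(-1937316)) = ((33 - 5)/711 + 51) - (-210*(-327) + 1937316) = ((1/711)*28 + 51) - (68670 + 1937316) = (28/711 + 51) - 1*2005986 = 36289/711 - 2005986 = -1426219757/711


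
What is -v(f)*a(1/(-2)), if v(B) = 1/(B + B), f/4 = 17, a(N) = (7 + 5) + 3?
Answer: -15/136 ≈ -0.11029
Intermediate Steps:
a(N) = 15 (a(N) = 12 + 3 = 15)
f = 68 (f = 4*17 = 68)
v(B) = 1/(2*B)
-v(f)*a(1/(-2)) = -(1/2)/68*15 = -(1/2)*(1/68)*15 = -15/136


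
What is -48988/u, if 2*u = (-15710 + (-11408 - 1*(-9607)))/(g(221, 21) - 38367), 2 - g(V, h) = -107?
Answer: -3748365808/17511 ≈ -2.1406e+5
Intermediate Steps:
g(V, h) = 109 (g(V, h) = 2 - 1*(-107) = 2 + 107 = 109)
u = 17511/76516 (u = ((-15710 + (-11408 - 1*(-9607)))/(109 - 38367))/2 = ((-15710 + (-11408 + 9607))/(-38258))/2 = ((-15710 - 1801)*(-1/38258))/2 = (-17511*(-1/38258))/2 = (½)*(17511/38258) = 17511/76516 ≈ 0.22885)
-48988/u = -48988/17511/76516 = -48988*76516/17511 = -3748365808/17511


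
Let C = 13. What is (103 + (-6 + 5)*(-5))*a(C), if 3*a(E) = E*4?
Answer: 1872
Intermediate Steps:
a(E) = 4*E/3 (a(E) = (E*4)/3 = (4*E)/3 = 4*E/3)
(103 + (-6 + 5)*(-5))*a(C) = (103 + (-6 + 5)*(-5))*((4/3)*13) = (103 - 1*(-5))*(52/3) = (103 + 5)*(52/3) = 108*(52/3) = 1872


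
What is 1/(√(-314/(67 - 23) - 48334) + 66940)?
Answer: 294536/19716452541 - I*√23397110/98582262705 ≈ 1.4939e-5 - 4.9066e-8*I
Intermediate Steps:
1/(√(-314/(67 - 23) - 48334) + 66940) = 1/(√(-314/44 - 48334) + 66940) = 1/(√((1/44)*(-314) - 48334) + 66940) = 1/(√(-157/22 - 48334) + 66940) = 1/(√(-1063505/22) + 66940) = 1/(I*√23397110/22 + 66940) = 1/(66940 + I*√23397110/22)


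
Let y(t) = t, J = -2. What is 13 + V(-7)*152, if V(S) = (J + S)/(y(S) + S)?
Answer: 775/7 ≈ 110.71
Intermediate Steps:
V(S) = (-2 + S)/(2*S) (V(S) = (-2 + S)/(S + S) = (-2 + S)/((2*S)) = (-2 + S)*(1/(2*S)) = (-2 + S)/(2*S))
13 + V(-7)*152 = 13 + ((½)*(-2 - 7)/(-7))*152 = 13 + ((½)*(-⅐)*(-9))*152 = 13 + (9/14)*152 = 13 + 684/7 = 775/7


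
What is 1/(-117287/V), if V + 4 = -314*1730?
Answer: 88/19 ≈ 4.6316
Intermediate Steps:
V = -543224 (V = -4 - 314*1730 = -4 - 543220 = -543224)
1/(-117287/V) = 1/(-117287/(-543224)) = 1/(-117287*(-1/543224)) = 1/(19/88) = 88/19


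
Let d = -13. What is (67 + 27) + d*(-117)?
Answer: 1615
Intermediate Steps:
(67 + 27) + d*(-117) = (67 + 27) - 13*(-117) = 94 + 1521 = 1615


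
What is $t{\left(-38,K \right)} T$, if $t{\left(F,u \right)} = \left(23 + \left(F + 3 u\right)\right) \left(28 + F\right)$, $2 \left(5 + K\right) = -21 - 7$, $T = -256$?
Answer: $-184320$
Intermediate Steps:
$K = -19$ ($K = -5 + \frac{-21 - 7}{2} = -5 + \frac{1}{2} \left(-28\right) = -5 - 14 = -19$)
$t{\left(F,u \right)} = \left(28 + F\right) \left(23 + F + 3 u\right)$ ($t{\left(F,u \right)} = \left(23 + F + 3 u\right) \left(28 + F\right) = \left(28 + F\right) \left(23 + F + 3 u\right)$)
$t{\left(-38,K \right)} T = \left(644 + \left(-38\right)^{2} + 51 \left(-38\right) + 84 \left(-19\right) + 3 \left(-38\right) \left(-19\right)\right) \left(-256\right) = \left(644 + 1444 - 1938 - 1596 + 2166\right) \left(-256\right) = 720 \left(-256\right) = -184320$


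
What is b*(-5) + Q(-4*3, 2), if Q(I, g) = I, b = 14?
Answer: -82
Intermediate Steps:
b*(-5) + Q(-4*3, 2) = 14*(-5) - 4*3 = -70 - 12 = -82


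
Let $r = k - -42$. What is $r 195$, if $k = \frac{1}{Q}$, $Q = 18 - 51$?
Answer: $\frac{90025}{11} \approx 8184.1$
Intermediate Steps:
$Q = -33$ ($Q = 18 - 51 = -33$)
$k = - \frac{1}{33}$ ($k = \frac{1}{-33} = - \frac{1}{33} \approx -0.030303$)
$r = \frac{1385}{33}$ ($r = - \frac{1}{33} - -42 = - \frac{1}{33} + 42 = \frac{1385}{33} \approx 41.97$)
$r 195 = \frac{1385}{33} \cdot 195 = \frac{90025}{11}$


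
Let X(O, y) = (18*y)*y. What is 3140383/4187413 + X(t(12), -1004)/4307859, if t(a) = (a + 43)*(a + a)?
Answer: 9945106068549/2004309419863 ≈ 4.9619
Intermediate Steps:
t(a) = 2*a*(43 + a) (t(a) = (43 + a)*(2*a) = 2*a*(43 + a))
X(O, y) = 18*y²
3140383/4187413 + X(t(12), -1004)/4307859 = 3140383/4187413 + (18*(-1004)²)/4307859 = 3140383*(1/4187413) + (18*1008016)*(1/4307859) = 3140383/4187413 + 18144288*(1/4307859) = 3140383/4187413 + 2016032/478651 = 9945106068549/2004309419863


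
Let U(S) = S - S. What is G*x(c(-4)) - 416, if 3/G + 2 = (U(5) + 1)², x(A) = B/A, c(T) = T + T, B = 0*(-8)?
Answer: -416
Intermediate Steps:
B = 0
U(S) = 0
c(T) = 2*T
x(A) = 0 (x(A) = 0/A = 0)
G = -3 (G = 3/(-2 + (0 + 1)²) = 3/(-2 + 1²) = 3/(-2 + 1) = 3/(-1) = 3*(-1) = -3)
G*x(c(-4)) - 416 = -3*0 - 416 = 0 - 416 = -416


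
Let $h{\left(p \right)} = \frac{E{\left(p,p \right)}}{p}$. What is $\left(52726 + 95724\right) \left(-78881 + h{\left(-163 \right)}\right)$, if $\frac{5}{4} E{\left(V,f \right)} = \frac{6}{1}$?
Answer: $- \frac{1908711877910}{163} \approx -1.171 \cdot 10^{10}$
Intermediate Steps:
$E{\left(V,f \right)} = \frac{24}{5}$ ($E{\left(V,f \right)} = \frac{4 \cdot \frac{6}{1}}{5} = \frac{4 \cdot 6 \cdot 1}{5} = \frac{4}{5} \cdot 6 = \frac{24}{5}$)
$h{\left(p \right)} = \frac{24}{5 p}$
$\left(52726 + 95724\right) \left(-78881 + h{\left(-163 \right)}\right) = \left(52726 + 95724\right) \left(-78881 + \frac{24}{5 \left(-163\right)}\right) = 148450 \left(-78881 + \frac{24}{5} \left(- \frac{1}{163}\right)\right) = 148450 \left(-78881 - \frac{24}{815}\right) = 148450 \left(- \frac{64288039}{815}\right) = - \frac{1908711877910}{163}$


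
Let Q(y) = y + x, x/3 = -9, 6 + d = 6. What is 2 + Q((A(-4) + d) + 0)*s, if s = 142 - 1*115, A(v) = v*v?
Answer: -295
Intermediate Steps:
d = 0 (d = -6 + 6 = 0)
A(v) = v²
s = 27 (s = 142 - 115 = 27)
x = -27 (x = 3*(-9) = -27)
Q(y) = -27 + y (Q(y) = y - 27 = -27 + y)
2 + Q((A(-4) + d) + 0)*s = 2 + (-27 + (((-4)² + 0) + 0))*27 = 2 + (-27 + ((16 + 0) + 0))*27 = 2 + (-27 + (16 + 0))*27 = 2 + (-27 + 16)*27 = 2 - 11*27 = 2 - 297 = -295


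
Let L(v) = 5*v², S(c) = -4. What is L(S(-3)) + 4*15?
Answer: 140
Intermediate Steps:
L(S(-3)) + 4*15 = 5*(-4)² + 4*15 = 5*16 + 60 = 80 + 60 = 140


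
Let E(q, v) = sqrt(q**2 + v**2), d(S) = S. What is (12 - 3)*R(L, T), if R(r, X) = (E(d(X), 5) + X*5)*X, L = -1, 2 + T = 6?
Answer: 720 + 36*sqrt(41) ≈ 950.51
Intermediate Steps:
T = 4 (T = -2 + 6 = 4)
R(r, X) = X*(sqrt(25 + X**2) + 5*X) (R(r, X) = (sqrt(X**2 + 5**2) + X*5)*X = (sqrt(X**2 + 25) + 5*X)*X = (sqrt(25 + X**2) + 5*X)*X = X*(sqrt(25 + X**2) + 5*X))
(12 - 3)*R(L, T) = (12 - 3)*(4*(sqrt(25 + 4**2) + 5*4)) = 9*(4*(sqrt(25 + 16) + 20)) = 9*(4*(sqrt(41) + 20)) = 9*(4*(20 + sqrt(41))) = 9*(80 + 4*sqrt(41)) = 720 + 36*sqrt(41)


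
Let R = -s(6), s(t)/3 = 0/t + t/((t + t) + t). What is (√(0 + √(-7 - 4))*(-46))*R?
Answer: 46*11^(¼)*√I ≈ 59.237 + 59.237*I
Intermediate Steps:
s(t) = 1 (s(t) = 3*(0/t + t/((t + t) + t)) = 3*(0 + t/(2*t + t)) = 3*(0 + t/((3*t))) = 3*(0 + t*(1/(3*t))) = 3*(0 + ⅓) = 3*(⅓) = 1)
R = -1 (R = -1*1 = -1)
(√(0 + √(-7 - 4))*(-46))*R = (√(0 + √(-7 - 4))*(-46))*(-1) = (√(0 + √(-11))*(-46))*(-1) = (√(0 + I*√11)*(-46))*(-1) = (√(I*√11)*(-46))*(-1) = ((11^(¼)*√I)*(-46))*(-1) = -46*11^(¼)*√I*(-1) = 46*11^(¼)*√I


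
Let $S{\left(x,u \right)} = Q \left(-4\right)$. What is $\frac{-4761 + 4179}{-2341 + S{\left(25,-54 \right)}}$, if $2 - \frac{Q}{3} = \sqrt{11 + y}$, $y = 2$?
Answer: $\frac{1376430}{5591353} + \frac{6984 \sqrt{13}}{5591353} \approx 0.25067$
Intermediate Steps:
$Q = 6 - 3 \sqrt{13}$ ($Q = 6 - 3 \sqrt{11 + 2} = 6 - 3 \sqrt{13} \approx -4.8167$)
$S{\left(x,u \right)} = -24 + 12 \sqrt{13}$ ($S{\left(x,u \right)} = \left(6 - 3 \sqrt{13}\right) \left(-4\right) = -24 + 12 \sqrt{13}$)
$\frac{-4761 + 4179}{-2341 + S{\left(25,-54 \right)}} = \frac{-4761 + 4179}{-2341 - \left(24 - 12 \sqrt{13}\right)} = - \frac{582}{-2365 + 12 \sqrt{13}}$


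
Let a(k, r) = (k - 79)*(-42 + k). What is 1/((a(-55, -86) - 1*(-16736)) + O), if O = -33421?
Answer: -1/3687 ≈ -0.00027122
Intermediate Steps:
a(k, r) = (-79 + k)*(-42 + k)
1/((a(-55, -86) - 1*(-16736)) + O) = 1/(((3318 + (-55)² - 121*(-55)) - 1*(-16736)) - 33421) = 1/(((3318 + 3025 + 6655) + 16736) - 33421) = 1/((12998 + 16736) - 33421) = 1/(29734 - 33421) = 1/(-3687) = -1/3687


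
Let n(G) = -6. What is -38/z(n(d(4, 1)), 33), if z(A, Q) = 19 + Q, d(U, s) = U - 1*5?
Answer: -19/26 ≈ -0.73077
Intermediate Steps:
d(U, s) = -5 + U (d(U, s) = U - 5 = -5 + U)
-38/z(n(d(4, 1)), 33) = -38/(19 + 33) = -38/52 = (1/52)*(-38) = -19/26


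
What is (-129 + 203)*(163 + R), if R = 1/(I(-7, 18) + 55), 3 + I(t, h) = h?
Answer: 422207/35 ≈ 12063.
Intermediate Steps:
I(t, h) = -3 + h
R = 1/70 (R = 1/((-3 + 18) + 55) = 1/(15 + 55) = 1/70 ≈ 0.014286)
(-129 + 203)*(163 + R) = (-129 + 203)*(163 + 1/70) = 74*(11411/70) = 422207/35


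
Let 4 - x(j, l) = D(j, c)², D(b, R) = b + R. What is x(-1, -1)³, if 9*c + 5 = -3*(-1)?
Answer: 8365427/531441 ≈ 15.741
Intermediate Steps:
c = -2/9 (c = -5/9 + (-3*(-1))/9 = -5/9 + (⅑)*3 = -5/9 + ⅓ = -2/9 ≈ -0.22222)
D(b, R) = R + b
x(j, l) = 4 - (-2/9 + j)²
x(-1, -1)³ = (4 - (-2 + 9*(-1))²/81)³ = (4 - (-2 - 9)²/81)³ = (4 - 1/81*(-11)²)³ = (4 - 1/81*121)³ = (4 - 121/81)³ = (203/81)³ = 8365427/531441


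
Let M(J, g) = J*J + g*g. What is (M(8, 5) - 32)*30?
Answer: 1710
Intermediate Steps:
M(J, g) = J² + g²
(M(8, 5) - 32)*30 = ((8² + 5²) - 32)*30 = ((64 + 25) - 32)*30 = (89 - 32)*30 = 57*30 = 1710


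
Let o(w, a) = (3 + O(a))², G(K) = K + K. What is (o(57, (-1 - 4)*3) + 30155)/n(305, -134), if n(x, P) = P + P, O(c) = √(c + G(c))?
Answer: -30119/268 - 9*I*√5/134 ≈ -112.38 - 0.15018*I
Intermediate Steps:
G(K) = 2*K
O(c) = √3*√c (O(c) = √(c + 2*c) = √(3*c) = √3*√c)
n(x, P) = 2*P
o(w, a) = (3 + √3*√a)²
(o(57, (-1 - 4)*3) + 30155)/n(305, -134) = ((3 + √3*√((-1 - 4)*3))² + 30155)/((2*(-134))) = ((3 + √3*√(-5*3))² + 30155)/(-268) = ((3 + √3*√(-15))² + 30155)*(-1/268) = ((3 + √3*(I*√15))² + 30155)*(-1/268) = ((3 + 3*I*√5)² + 30155)*(-1/268) = (30155 + (3 + 3*I*√5)²)*(-1/268) = -30155/268 - (3 + 3*I*√5)²/268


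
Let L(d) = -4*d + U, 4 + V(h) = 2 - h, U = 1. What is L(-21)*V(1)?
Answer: -255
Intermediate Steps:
V(h) = -2 - h (V(h) = -4 + (2 - h) = -2 - h)
L(d) = 1 - 4*d (L(d) = -4*d + 1 = 1 - 4*d)
L(-21)*V(1) = (1 - 4*(-21))*(-2 - 1*1) = (1 + 84)*(-2 - 1) = 85*(-3) = -255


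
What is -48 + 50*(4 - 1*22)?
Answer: -948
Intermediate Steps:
-48 + 50*(4 - 1*22) = -48 + 50*(4 - 22) = -48 + 50*(-18) = -48 - 900 = -948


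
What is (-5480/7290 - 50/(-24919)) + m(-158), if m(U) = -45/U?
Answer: -1334359801/2870220258 ≈ -0.46490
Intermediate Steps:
(-5480/7290 - 50/(-24919)) + m(-158) = (-5480/7290 - 50/(-24919)) - 45/(-158) = (-5480*1/7290 - 50*(-1/24919)) - 45*(-1/158) = (-548/729 + 50/24919) + 45/158 = -13619162/18165951 + 45/158 = -1334359801/2870220258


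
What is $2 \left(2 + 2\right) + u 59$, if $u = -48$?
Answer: $-2824$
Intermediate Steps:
$2 \left(2 + 2\right) + u 59 = 2 \left(2 + 2\right) - 2832 = 2 \cdot 4 - 2832 = 8 - 2832 = -2824$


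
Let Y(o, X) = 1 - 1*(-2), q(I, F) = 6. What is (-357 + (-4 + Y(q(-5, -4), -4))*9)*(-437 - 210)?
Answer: 236802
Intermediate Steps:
Y(o, X) = 3 (Y(o, X) = 1 + 2 = 3)
(-357 + (-4 + Y(q(-5, -4), -4))*9)*(-437 - 210) = (-357 + (-4 + 3)*9)*(-437 - 210) = (-357 - 1*9)*(-647) = (-357 - 9)*(-647) = -366*(-647) = 236802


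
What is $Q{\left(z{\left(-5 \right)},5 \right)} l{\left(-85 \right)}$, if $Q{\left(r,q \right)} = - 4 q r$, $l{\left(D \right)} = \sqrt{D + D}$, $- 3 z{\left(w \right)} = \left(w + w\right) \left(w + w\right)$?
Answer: $\frac{2000 i \sqrt{170}}{3} \approx 8692.3 i$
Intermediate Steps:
$z{\left(w \right)} = - \frac{4 w^{2}}{3}$ ($z{\left(w \right)} = - \frac{\left(w + w\right) \left(w + w\right)}{3} = - \frac{2 w 2 w}{3} = - \frac{4 w^{2}}{3}$)
$l{\left(D \right)} = \sqrt{2} \sqrt{D}$ ($l{\left(D \right)} = \sqrt{2 D} = \sqrt{2} \sqrt{D}$)
$Q{\left(r,q \right)} = - 4 q r$
$Q{\left(z{\left(-5 \right)},5 \right)} l{\left(-85 \right)} = \left(-4\right) 5 \left(- \frac{4 \left(-5\right)^{2}}{3}\right) \sqrt{2} \sqrt{-85} = \left(-4\right) 5 \left(\left(- \frac{4}{3}\right) 25\right) \sqrt{2} i \sqrt{85} = \left(-4\right) 5 \left(- \frac{100}{3}\right) i \sqrt{170} = \frac{2000 i \sqrt{170}}{3}$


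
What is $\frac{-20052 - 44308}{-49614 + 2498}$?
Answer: $\frac{16090}{11779} \approx 1.366$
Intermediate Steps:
$\frac{-20052 - 44308}{-49614 + 2498} = \frac{-20052 - 44308}{-47116} = \left(-20052 - 44308\right) \left(- \frac{1}{47116}\right) = \left(-64360\right) \left(- \frac{1}{47116}\right) = \frac{16090}{11779}$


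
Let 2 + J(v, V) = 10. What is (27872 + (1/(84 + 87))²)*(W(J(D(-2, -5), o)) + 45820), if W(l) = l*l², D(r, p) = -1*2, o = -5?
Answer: 466182947516/361 ≈ 1.2914e+9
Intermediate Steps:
D(r, p) = -2
J(v, V) = 8 (J(v, V) = -2 + 10 = 8)
W(l) = l³
(27872 + (1/(84 + 87))²)*(W(J(D(-2, -5), o)) + 45820) = (27872 + (1/(84 + 87))²)*(8³ + 45820) = (27872 + (1/171)²)*(512 + 45820) = (27872 + (1/171)²)*46332 = (27872 + 1/29241)*46332 = (815005153/29241)*46332 = 466182947516/361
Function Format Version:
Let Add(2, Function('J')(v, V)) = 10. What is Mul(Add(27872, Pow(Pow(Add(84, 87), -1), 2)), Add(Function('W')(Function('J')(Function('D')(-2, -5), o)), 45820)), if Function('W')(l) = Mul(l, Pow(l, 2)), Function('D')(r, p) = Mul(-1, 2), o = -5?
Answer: Rational(466182947516, 361) ≈ 1.2914e+9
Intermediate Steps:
Function('D')(r, p) = -2
Function('J')(v, V) = 8 (Function('J')(v, V) = Add(-2, 10) = 8)
Function('W')(l) = Pow(l, 3)
Mul(Add(27872, Pow(Pow(Add(84, 87), -1), 2)), Add(Function('W')(Function('J')(Function('D')(-2, -5), o)), 45820)) = Mul(Add(27872, Pow(Pow(Add(84, 87), -1), 2)), Add(Pow(8, 3), 45820)) = Mul(Add(27872, Pow(Pow(171, -1), 2)), Add(512, 45820)) = Mul(Add(27872, Pow(Rational(1, 171), 2)), 46332) = Mul(Add(27872, Rational(1, 29241)), 46332) = Mul(Rational(815005153, 29241), 46332) = Rational(466182947516, 361)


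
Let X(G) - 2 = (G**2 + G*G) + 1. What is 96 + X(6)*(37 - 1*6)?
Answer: 2421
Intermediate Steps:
X(G) = 3 + 2*G**2 (X(G) = 2 + ((G**2 + G*G) + 1) = 2 + ((G**2 + G**2) + 1) = 2 + (2*G**2 + 1) = 2 + (1 + 2*G**2) = 3 + 2*G**2)
96 + X(6)*(37 - 1*6) = 96 + (3 + 2*6**2)*(37 - 1*6) = 96 + (3 + 2*36)*(37 - 6) = 96 + (3 + 72)*31 = 96 + 75*31 = 96 + 2325 = 2421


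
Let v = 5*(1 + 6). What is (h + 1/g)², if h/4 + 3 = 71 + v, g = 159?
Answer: 4291429081/25281 ≈ 1.6975e+5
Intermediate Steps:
v = 35 (v = 5*7 = 35)
h = 412 (h = -12 + 4*(71 + 35) = -12 + 4*106 = -12 + 424 = 412)
(h + 1/g)² = (412 + 1/159)² = (65509/159)² = 4291429081/25281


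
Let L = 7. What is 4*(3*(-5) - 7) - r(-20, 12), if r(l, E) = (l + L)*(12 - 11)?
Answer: -75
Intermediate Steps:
r(l, E) = 7 + l (r(l, E) = (l + 7)*(12 - 11) = (7 + l)*1 = 7 + l)
4*(3*(-5) - 7) - r(-20, 12) = 4*(3*(-5) - 7) - (7 - 20) = 4*(-15 - 7) - 1*(-13) = 4*(-22) + 13 = -88 + 13 = -75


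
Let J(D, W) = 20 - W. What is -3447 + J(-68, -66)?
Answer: -3361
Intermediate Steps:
-3447 + J(-68, -66) = -3447 + (20 - 1*(-66)) = -3447 + (20 + 66) = -3447 + 86 = -3361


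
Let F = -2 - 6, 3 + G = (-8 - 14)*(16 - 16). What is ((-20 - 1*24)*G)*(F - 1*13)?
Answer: -2772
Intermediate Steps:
G = -3 (G = -3 + (-8 - 14)*(16 - 16) = -3 - 22*0 = -3 + 0 = -3)
F = -8
((-20 - 1*24)*G)*(F - 1*13) = ((-20 - 1*24)*(-3))*(-8 - 1*13) = ((-20 - 24)*(-3))*(-8 - 13) = -44*(-3)*(-21) = 132*(-21) = -2772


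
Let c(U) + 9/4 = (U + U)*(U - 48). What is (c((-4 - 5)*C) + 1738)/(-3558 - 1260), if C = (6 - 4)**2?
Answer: -31135/19272 ≈ -1.6156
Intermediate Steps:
C = 4 (C = 2**2 = 4)
c(U) = -9/4 + 2*U*(-48 + U) (c(U) = -9/4 + (U + U)*(U - 48) = -9/4 + (2*U)*(-48 + U) = -9/4 + 2*U*(-48 + U))
(c((-4 - 5)*C) + 1738)/(-3558 - 1260) = ((-9/4 - 96*(-4 - 5)*4 + 2*((-4 - 5)*4)**2) + 1738)/(-3558 - 1260) = ((-9/4 - (-864)*4 + 2*(-9*4)**2) + 1738)/(-4818) = ((-9/4 - 96*(-36) + 2*(-36)**2) + 1738)*(-1/4818) = ((-9/4 + 3456 + 2*1296) + 1738)*(-1/4818) = ((-9/4 + 3456 + 2592) + 1738)*(-1/4818) = (24183/4 + 1738)*(-1/4818) = (31135/4)*(-1/4818) = -31135/19272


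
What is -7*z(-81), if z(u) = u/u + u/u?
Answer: -14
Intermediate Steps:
z(u) = 2 (z(u) = 1 + 1 = 2)
-7*z(-81) = -7*2 = -14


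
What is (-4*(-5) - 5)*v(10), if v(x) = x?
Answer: 150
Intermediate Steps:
(-4*(-5) - 5)*v(10) = (-4*(-5) - 5)*10 = (20 - 5)*10 = 15*10 = 150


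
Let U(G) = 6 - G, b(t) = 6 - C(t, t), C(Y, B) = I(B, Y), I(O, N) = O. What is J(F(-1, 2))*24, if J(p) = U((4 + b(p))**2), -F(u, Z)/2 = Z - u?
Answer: -6000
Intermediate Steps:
C(Y, B) = B
b(t) = 6 - t
F(u, Z) = -2*Z + 2*u (F(u, Z) = -2*(Z - u) = -2*Z + 2*u)
J(p) = 6 - (10 - p)**2 (J(p) = 6 - (4 + (6 - p))**2 = 6 - (10 - p)**2)
J(F(-1, 2))*24 = (6 - (-10 + (-2*2 + 2*(-1)))**2)*24 = (6 - (-10 + (-4 - 2))**2)*24 = (6 - (-10 - 6)**2)*24 = (6 - 1*(-16)**2)*24 = (6 - 1*256)*24 = (6 - 256)*24 = -250*24 = -6000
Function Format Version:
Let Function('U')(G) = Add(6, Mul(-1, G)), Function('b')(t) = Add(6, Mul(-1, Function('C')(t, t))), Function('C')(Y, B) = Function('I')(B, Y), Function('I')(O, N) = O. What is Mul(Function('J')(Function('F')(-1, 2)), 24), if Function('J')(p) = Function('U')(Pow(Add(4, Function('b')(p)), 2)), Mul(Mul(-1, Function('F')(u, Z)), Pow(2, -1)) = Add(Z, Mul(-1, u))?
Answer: -6000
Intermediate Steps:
Function('C')(Y, B) = B
Function('b')(t) = Add(6, Mul(-1, t))
Function('F')(u, Z) = Add(Mul(-2, Z), Mul(2, u)) (Function('F')(u, Z) = Mul(-2, Add(Z, Mul(-1, u))) = Add(Mul(-2, Z), Mul(2, u)))
Function('J')(p) = Add(6, Mul(-1, Pow(Add(10, Mul(-1, p)), 2))) (Function('J')(p) = Add(6, Mul(-1, Pow(Add(4, Add(6, Mul(-1, p))), 2))) = Add(6, Mul(-1, Pow(Add(10, Mul(-1, p)), 2))))
Mul(Function('J')(Function('F')(-1, 2)), 24) = Mul(Add(6, Mul(-1, Pow(Add(-10, Add(Mul(-2, 2), Mul(2, -1))), 2))), 24) = Mul(Add(6, Mul(-1, Pow(Add(-10, Add(-4, -2)), 2))), 24) = Mul(Add(6, Mul(-1, Pow(Add(-10, -6), 2))), 24) = Mul(Add(6, Mul(-1, Pow(-16, 2))), 24) = Mul(Add(6, Mul(-1, 256)), 24) = Mul(Add(6, -256), 24) = Mul(-250, 24) = -6000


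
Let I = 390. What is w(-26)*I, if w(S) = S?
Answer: -10140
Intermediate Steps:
w(-26)*I = -26*390 = -10140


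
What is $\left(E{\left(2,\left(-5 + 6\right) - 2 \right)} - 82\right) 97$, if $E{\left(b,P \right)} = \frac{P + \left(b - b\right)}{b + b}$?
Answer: $- \frac{31913}{4} \approx -7978.3$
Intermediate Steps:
$E{\left(b,P \right)} = \frac{P}{2 b}$ ($E{\left(b,P \right)} = \frac{P + 0}{2 b} = P \frac{1}{2 b} = \frac{P}{2 b}$)
$\left(E{\left(2,\left(-5 + 6\right) - 2 \right)} - 82\right) 97 = \left(\frac{\left(-5 + 6\right) - 2}{2 \cdot 2} - 82\right) 97 = \left(\frac{1}{2} \left(1 - 2\right) \frac{1}{2} - 82\right) 97 = \left(\frac{1}{2} \left(-1\right) \frac{1}{2} - 82\right) 97 = \left(- \frac{1}{4} - 82\right) 97 = \left(- \frac{329}{4}\right) 97 = - \frac{31913}{4}$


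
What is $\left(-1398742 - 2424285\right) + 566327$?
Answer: $-3256700$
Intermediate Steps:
$\left(-1398742 - 2424285\right) + 566327 = -3823027 + 566327 = -3256700$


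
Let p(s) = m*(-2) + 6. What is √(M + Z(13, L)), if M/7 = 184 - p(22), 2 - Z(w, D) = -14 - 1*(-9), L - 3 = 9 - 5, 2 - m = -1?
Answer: √1295 ≈ 35.986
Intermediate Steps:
m = 3 (m = 2 - 1*(-1) = 2 + 1 = 3)
L = 7 (L = 3 + (9 - 5) = 3 + 4 = 7)
p(s) = 0 (p(s) = 3*(-2) + 6 = -6 + 6 = 0)
Z(w, D) = 7 (Z(w, D) = 2 - (-14 - 1*(-9)) = 2 - (-14 + 9) = 2 - 1*(-5) = 2 + 5 = 7)
M = 1288 (M = 7*(184 - 1*0) = 7*(184 + 0) = 7*184 = 1288)
√(M + Z(13, L)) = √(1288 + 7) = √1295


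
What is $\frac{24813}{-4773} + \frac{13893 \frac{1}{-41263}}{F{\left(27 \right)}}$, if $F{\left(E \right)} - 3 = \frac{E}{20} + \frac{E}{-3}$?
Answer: $- \frac{10432516043}{2035132423} \approx -5.1262$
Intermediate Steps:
$F{\left(E \right)} = 3 - \frac{17 E}{60}$ ($F{\left(E \right)} = 3 + \left(\frac{E}{20} + \frac{E}{-3}\right) = 3 + \left(E \frac{1}{20} + E \left(- \frac{1}{3}\right)\right) = 3 + \left(\frac{E}{20} - \frac{E}{3}\right) = 3 - \frac{17 E}{60}$)
$\frac{24813}{-4773} + \frac{13893 \frac{1}{-41263}}{F{\left(27 \right)}} = \frac{24813}{-4773} + \frac{13893 \frac{1}{-41263}}{3 - \frac{153}{20}} = 24813 \left(- \frac{1}{4773}\right) + \frac{13893 \left(- \frac{1}{41263}\right)}{3 - \frac{153}{20}} = - \frac{8271}{1591} - \frac{13893}{41263 \left(- \frac{93}{20}\right)} = - \frac{8271}{1591} - - \frac{92620}{1279153} = - \frac{8271}{1591} + \frac{92620}{1279153} = - \frac{10432516043}{2035132423}$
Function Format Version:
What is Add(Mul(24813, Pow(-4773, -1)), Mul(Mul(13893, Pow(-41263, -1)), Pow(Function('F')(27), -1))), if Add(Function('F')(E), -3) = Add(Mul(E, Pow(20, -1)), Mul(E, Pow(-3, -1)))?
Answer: Rational(-10432516043, 2035132423) ≈ -5.1262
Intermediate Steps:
Function('F')(E) = Add(3, Mul(Rational(-17, 60), E)) (Function('F')(E) = Add(3, Add(Mul(E, Pow(20, -1)), Mul(E, Pow(-3, -1)))) = Add(3, Add(Mul(E, Rational(1, 20)), Mul(E, Rational(-1, 3)))) = Add(3, Add(Mul(Rational(1, 20), E), Mul(Rational(-1, 3), E))) = Add(3, Mul(Rational(-17, 60), E)))
Add(Mul(24813, Pow(-4773, -1)), Mul(Mul(13893, Pow(-41263, -1)), Pow(Function('F')(27), -1))) = Add(Mul(24813, Pow(-4773, -1)), Mul(Mul(13893, Pow(-41263, -1)), Pow(Add(3, Mul(Rational(-17, 60), 27)), -1))) = Add(Mul(24813, Rational(-1, 4773)), Mul(Mul(13893, Rational(-1, 41263)), Pow(Add(3, Rational(-153, 20)), -1))) = Add(Rational(-8271, 1591), Mul(Rational(-13893, 41263), Pow(Rational(-93, 20), -1))) = Add(Rational(-8271, 1591), Mul(Rational(-13893, 41263), Rational(-20, 93))) = Add(Rational(-8271, 1591), Rational(92620, 1279153)) = Rational(-10432516043, 2035132423)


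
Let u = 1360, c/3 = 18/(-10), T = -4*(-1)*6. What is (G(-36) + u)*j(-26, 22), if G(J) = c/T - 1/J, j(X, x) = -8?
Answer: -489529/45 ≈ -10878.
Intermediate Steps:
T = 24 (T = 4*6 = 24)
c = -27/5 (c = 3*(18/(-10)) = 3*(18*(-⅒)) = 3*(-9/5) = -27/5 ≈ -5.4000)
G(J) = -9/40 - 1/J (G(J) = -27/5/24 - 1/J = -27/5*1/24 - 1/J = -9/40 - 1/J)
(G(-36) + u)*j(-26, 22) = ((-9/40 - 1/(-36)) + 1360)*(-8) = ((-9/40 - 1*(-1/36)) + 1360)*(-8) = ((-9/40 + 1/36) + 1360)*(-8) = (-71/360 + 1360)*(-8) = (489529/360)*(-8) = -489529/45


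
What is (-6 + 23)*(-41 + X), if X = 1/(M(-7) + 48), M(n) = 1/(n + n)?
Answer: -467449/671 ≈ -696.65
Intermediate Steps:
M(n) = 1/(2*n)
X = 14/671 (X = 1/((½)/(-7) + 48) = 1/((½)*(-⅐) + 48) = 1/(-1/14 + 48) = 1/(671/14) = 14/671 ≈ 0.020864)
(-6 + 23)*(-41 + X) = (-6 + 23)*(-41 + 14/671) = 17*(-27497/671) = -467449/671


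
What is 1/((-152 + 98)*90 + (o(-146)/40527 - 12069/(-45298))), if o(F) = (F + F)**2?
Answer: -1835792046/8917597934525 ≈ -0.00020586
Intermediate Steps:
o(F) = 4*F**2 (o(F) = (2*F)**2 = 4*F**2)
1/((-152 + 98)*90 + (o(-146)/40527 - 12069/(-45298))) = 1/((-152 + 98)*90 + ((4*(-146)**2)/40527 - 12069/(-45298))) = 1/(-54*90 + ((4*21316)*(1/40527) - 12069*(-1/45298))) = 1/(-4860 + (85264*(1/40527) + 12069/45298)) = 1/(-4860 + (85264/40527 + 12069/45298)) = 1/(-4860 + 4351409035/1835792046) = 1/(-8917597934525/1835792046) = -1835792046/8917597934525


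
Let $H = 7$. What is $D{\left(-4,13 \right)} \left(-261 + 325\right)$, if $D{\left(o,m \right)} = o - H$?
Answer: $-704$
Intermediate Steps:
$D{\left(o,m \right)} = -7 + o$ ($D{\left(o,m \right)} = o - 7 = -7 + o$)
$D{\left(-4,13 \right)} \left(-261 + 325\right) = \left(-7 - 4\right) \left(-261 + 325\right) = \left(-11\right) 64 = -704$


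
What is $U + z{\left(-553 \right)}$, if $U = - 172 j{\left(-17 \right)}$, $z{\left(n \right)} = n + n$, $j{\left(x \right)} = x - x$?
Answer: $-1106$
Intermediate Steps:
$j{\left(x \right)} = 0$
$z{\left(n \right)} = 2 n$
$U = 0$ ($U = \left(-172\right) 0 = 0$)
$U + z{\left(-553 \right)} = 0 + 2 \left(-553\right) = 0 - 1106 = -1106$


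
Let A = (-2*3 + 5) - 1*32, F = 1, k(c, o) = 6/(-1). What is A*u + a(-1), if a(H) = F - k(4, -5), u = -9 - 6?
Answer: 502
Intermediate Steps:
k(c, o) = -6 (k(c, o) = 6*(-1) = -6)
u = -15
a(H) = 7 (a(H) = 1 - 1*(-6) = 1 + 6 = 7)
A = -33 (A = (-6 + 5) - 32 = -1 - 32 = -33)
A*u + a(-1) = -33*(-15) + 7 = 495 + 7 = 502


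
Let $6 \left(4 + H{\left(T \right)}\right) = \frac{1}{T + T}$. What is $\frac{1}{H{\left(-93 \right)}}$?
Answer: $- \frac{1116}{4465} \approx -0.24994$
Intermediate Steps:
$H{\left(T \right)} = -4 + \frac{1}{12 T}$ ($H{\left(T \right)} = -4 + \frac{1}{6 \left(T + T\right)} = -4 + \frac{1}{6 \cdot 2 T} = -4 + \frac{\frac{1}{2} \frac{1}{T}}{6} = -4 + \frac{1}{12 T}$)
$\frac{1}{H{\left(-93 \right)}} = \frac{1}{-4 + \frac{1}{12 \left(-93\right)}} = \frac{1}{-4 + \frac{1}{12} \left(- \frac{1}{93}\right)} = \frac{1}{-4 - \frac{1}{1116}} = \frac{1}{- \frac{4465}{1116}} = - \frac{1116}{4465}$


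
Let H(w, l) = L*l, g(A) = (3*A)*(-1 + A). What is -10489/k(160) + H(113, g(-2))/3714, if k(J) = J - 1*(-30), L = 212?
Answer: -6371851/117610 ≈ -54.178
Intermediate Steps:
g(A) = 3*A*(-1 + A)
k(J) = 30 + J (k(J) = J + 30 = 30 + J)
H(w, l) = 212*l
-10489/k(160) + H(113, g(-2))/3714 = -10489/(30 + 160) + (212*(3*(-2)*(-1 - 2)))/3714 = -10489/190 + (212*(3*(-2)*(-3)))*(1/3714) = -10489*1/190 + (212*18)*(1/3714) = -10489/190 + 3816*(1/3714) = -10489/190 + 636/619 = -6371851/117610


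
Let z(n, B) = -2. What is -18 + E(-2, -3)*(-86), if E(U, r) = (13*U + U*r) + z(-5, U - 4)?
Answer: 1874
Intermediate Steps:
E(U, r) = -2 + 13*U + U*r (E(U, r) = (13*U + U*r) - 2 = -2 + 13*U + U*r)
-18 + E(-2, -3)*(-86) = -18 + (-2 + 13*(-2) - 2*(-3))*(-86) = -18 + (-2 - 26 + 6)*(-86) = -18 - 22*(-86) = -18 + 1892 = 1874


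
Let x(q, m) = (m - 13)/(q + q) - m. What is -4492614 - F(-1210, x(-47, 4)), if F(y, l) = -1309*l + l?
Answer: -211392876/47 ≈ -4.4977e+6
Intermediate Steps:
x(q, m) = -m + (-13 + m)/(2*q) (x(q, m) = (-13 + m)/((2*q)) - m = (-13 + m)*(1/(2*q)) - m = (-13 + m)/(2*q) - m = -m + (-13 + m)/(2*q))
F(y, l) = -1308*l
-4492614 - F(-1210, x(-47, 4)) = -4492614 - (-1308)*(½)*(-13 + 4 - 2*4*(-47))/(-47) = -4492614 - (-1308)*(½)*(-1/47)*(-13 + 4 + 376) = -4492614 - (-1308)*(½)*(-1/47)*367 = -4492614 - (-1308)*(-367)/94 = -4492614 - 1*240018/47 = -4492614 - 240018/47 = -211392876/47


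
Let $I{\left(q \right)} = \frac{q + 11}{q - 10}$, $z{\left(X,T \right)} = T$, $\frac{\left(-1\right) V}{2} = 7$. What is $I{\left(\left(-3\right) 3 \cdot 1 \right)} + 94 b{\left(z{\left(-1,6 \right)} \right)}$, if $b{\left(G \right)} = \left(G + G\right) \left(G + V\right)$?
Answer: $- \frac{171458}{19} \approx -9024.1$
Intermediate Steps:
$V = -14$ ($V = \left(-2\right) 7 = -14$)
$I{\left(q \right)} = \frac{11 + q}{-10 + q}$
$b{\left(G \right)} = 2 G \left(-14 + G\right)$ ($b{\left(G \right)} = \left(G + G\right) \left(G - 14\right) = 2 G \left(-14 + G\right)$)
$I{\left(\left(-3\right) 3 \cdot 1 \right)} + 94 b{\left(z{\left(-1,6 \right)} \right)} = \frac{11 + \left(-3\right) 3 \cdot 1}{-10 + \left(-3\right) 3 \cdot 1} + 94 \cdot 2 \cdot 6 \left(-14 + 6\right) = \frac{11 - 9}{-10 - 9} + 94 \cdot 2 \cdot 6 \left(-8\right) = \frac{11 - 9}{-10 - 9} + 94 \left(-96\right) = \frac{1}{-19} \cdot 2 - 9024 = \left(- \frac{1}{19}\right) 2 - 9024 = - \frac{2}{19} - 9024 = - \frac{171458}{19}$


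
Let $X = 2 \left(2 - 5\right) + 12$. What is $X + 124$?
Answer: $130$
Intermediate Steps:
$X = 6$ ($X = 2 \left(2 - 5\right) + 12 = 2 \left(-3\right) + 12 = -6 + 12 = 6$)
$X + 124 = 6 + 124 = 130$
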